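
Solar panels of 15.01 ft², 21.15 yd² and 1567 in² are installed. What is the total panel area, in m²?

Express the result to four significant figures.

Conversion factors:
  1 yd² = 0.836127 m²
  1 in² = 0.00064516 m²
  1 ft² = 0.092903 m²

15.01 ft² × 0.092903 = 1.39447 m²
21.15 yd² × 0.836127 = 17.6841 m²
1567 in² × 0.00064516 = 1.01097 m²
Sum: 1.39447 + 17.6841 + 1.01097 = 20.0895 m²

20.09 m²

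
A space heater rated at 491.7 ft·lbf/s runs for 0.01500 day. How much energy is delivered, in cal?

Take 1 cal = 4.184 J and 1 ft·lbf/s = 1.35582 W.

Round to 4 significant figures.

2.065×10⁵ cal

491.7 ft·lbf/s × 1.35582 = 666.657 W
0.01500 day × 86400 = 1296 s
E = P × t = 666.657 W × 1296 s = 863987 J
863987 J ÷ (4.184 J/cal) = 206498 cal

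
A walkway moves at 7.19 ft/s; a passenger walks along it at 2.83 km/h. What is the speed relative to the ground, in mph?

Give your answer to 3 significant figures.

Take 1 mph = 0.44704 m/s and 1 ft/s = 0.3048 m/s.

6.66 mph

7.19 ft/s × 0.3048 = 2.19151 m/s
2.83 km/h × (1/3.6) = 0.786111 m/s
Combined: 2.19151 + 0.786111 = 2.97762 m/s
In mph: 2.97762 / 0.44704 = 6.66075 mph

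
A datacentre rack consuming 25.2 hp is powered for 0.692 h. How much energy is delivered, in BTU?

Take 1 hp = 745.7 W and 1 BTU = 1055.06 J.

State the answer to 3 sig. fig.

4.44×10⁴ BTU

25.2 hp × 745.7 = 18791.6 W
0.692 h × 3600 = 2491.2 s
E = P × t = 18791.6 W × 2491.2 s = 4.68136×10⁷ J
4.68136×10⁷ J ÷ (1055.06 J/BTU) = 44370.6 BTU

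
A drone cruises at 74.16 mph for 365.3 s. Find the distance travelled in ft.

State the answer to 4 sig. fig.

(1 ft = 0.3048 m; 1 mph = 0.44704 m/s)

3.973×10⁴ ft

74.16 mph × 0.44704 = 33.1525 m/s
d = v × t = 33.1525 m/s × 365.3 s = 12110.6 m
12110.6 m ÷ (0.3048 m/ft) = 39732.9 ft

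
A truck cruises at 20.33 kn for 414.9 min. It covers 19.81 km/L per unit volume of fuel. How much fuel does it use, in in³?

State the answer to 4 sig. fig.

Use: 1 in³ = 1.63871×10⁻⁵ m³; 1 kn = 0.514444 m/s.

802.0 in³

20.33 kn → 10.4586 m/s
414.9 min → 24894 s
d = v × t = 10.4586 × 24894 = 260356 m
19.81 km/L → 1.981×10⁷ m/m³
V = d / (distance per unit fuel) = 260356 / 1.981×10⁷ = 0.0131427 m³
In in³: 0.0131427 / 1.63871×10⁻⁵ = 802.015 in³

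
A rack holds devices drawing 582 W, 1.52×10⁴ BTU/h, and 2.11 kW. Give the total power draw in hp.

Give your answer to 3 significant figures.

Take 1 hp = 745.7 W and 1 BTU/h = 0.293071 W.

9.58 hp

582 W (already W)
1.52×10⁴ BTU/h × 0.293071 = 4454.68 W
2.11 kW × 1000 = 2110 W
Sum: 582 + 4454.68 + 2110 = 7146.68 W
In hp: 7146.68 / 745.7 = 9.58385 hp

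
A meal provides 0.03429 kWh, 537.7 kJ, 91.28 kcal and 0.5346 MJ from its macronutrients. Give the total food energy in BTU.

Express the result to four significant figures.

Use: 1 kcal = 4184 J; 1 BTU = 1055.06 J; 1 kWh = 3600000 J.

1495 BTU

0.03429 kWh × 3600000 = 123444 J
537.7 kJ × 1000 = 537700 J
91.28 kcal × 4184 = 381916 J
0.5346 MJ × 1000000 = 534600 J
Total: 123444 + 537700 + 381916 + 534600 = 1.57766×10⁶ J
In BTU: 1.57766×10⁶ / 1055.06 = 1495.33 BTU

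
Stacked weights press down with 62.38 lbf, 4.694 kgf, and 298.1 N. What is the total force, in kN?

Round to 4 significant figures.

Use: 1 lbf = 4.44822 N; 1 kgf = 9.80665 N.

0.6216 kN

62.38 lbf × 4.44822 = 277.48 N
4.694 kgf × 9.80665 = 46.0324 N
298.1 N (already N)
Total: 277.48 + 46.0324 + 298.1 = 621.612 N
In kN: 621.612 / 1000 = 0.621612 kN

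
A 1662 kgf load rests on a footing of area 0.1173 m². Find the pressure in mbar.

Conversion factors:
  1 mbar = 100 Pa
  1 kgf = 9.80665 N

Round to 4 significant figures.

1389 mbar

1662 kgf × 9.80665 = 16298.7 N
P = F / A = 16298.7 N / 0.1173 m² = 138949 Pa
138949 Pa ÷ (100 Pa/mbar) = 1389.49 mbar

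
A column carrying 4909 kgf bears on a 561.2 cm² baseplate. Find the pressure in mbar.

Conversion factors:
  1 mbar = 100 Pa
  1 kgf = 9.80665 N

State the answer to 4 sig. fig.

4909 kgf × 9.80665 → 48140.8 N
561.2 cm² × 0.0001 → 0.05612 m²
P = F / A = 48140.8 N / 0.05612 m² = 857819 Pa
857819 Pa ÷ (100 Pa/mbar) = 8578.19 mbar

8578 mbar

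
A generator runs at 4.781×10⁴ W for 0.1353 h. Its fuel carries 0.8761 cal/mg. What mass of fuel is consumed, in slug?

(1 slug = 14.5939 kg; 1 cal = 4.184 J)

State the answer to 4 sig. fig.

0.1353 h → 487.08 s
E = P × t = 47810 × 487.08 = 2.32873×10⁷ J
0.8761 cal/mg → 3.6656×10⁶ J/kg
m = E / e_s = 2.32873×10⁷ / 3.6656×10⁶ = 6.35293 kg
In slug: 6.35293 / 14.5939 = 0.435314 slug

0.4353 slug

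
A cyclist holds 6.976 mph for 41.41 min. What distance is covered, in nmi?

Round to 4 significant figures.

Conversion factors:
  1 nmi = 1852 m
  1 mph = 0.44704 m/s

4.184 nmi

6.976 mph × 0.44704 → 3.11855 m/s
41.41 min × 60 → 2484.6 s
d = v × t = 3.11855 m/s × 2484.6 s = 7748.35 m
7748.35 m ÷ (1852 m/nmi) = 4.18377 nmi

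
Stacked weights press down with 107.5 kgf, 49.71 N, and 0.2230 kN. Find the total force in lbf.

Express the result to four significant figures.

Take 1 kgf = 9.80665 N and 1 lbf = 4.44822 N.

298.3 lbf

107.5 kgf × 9.80665 = 1054.21 N
49.71 N (already N)
0.2230 kN × 1000 = 223 N
Total: 1054.21 + 49.71 + 223 = 1326.92 N
In lbf: 1326.92 / 4.44822 = 298.304 lbf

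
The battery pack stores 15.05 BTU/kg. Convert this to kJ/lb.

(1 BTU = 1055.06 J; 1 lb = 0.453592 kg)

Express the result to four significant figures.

7.202 kJ/lb

15.05 BTU/kg × 1055.06 J/BTU = 15878.7 J/kg
15878.7 J/kg ÷ 1000 J/kJ × 0.453592 kg/lb = 7.20245 kJ/lb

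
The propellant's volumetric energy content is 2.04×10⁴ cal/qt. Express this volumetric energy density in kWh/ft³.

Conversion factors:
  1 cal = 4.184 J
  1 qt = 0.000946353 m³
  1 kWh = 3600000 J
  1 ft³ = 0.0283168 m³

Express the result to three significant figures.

0.709 kWh/ft³

2.04×10⁴ cal/qt × 4.184 J/cal ÷ 0.000946353 m³/qt = 9.01921×10⁷ J/m³
9.01921×10⁷ J/m³ ÷ 3600000 J/kWh × 0.0283168 m³/ft³ = 0.709431 kWh/ft³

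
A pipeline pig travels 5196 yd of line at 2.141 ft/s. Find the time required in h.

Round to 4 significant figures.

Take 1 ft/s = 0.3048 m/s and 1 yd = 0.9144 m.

5196 yd × 0.9144 → 4751.22 m
2.141 ft/s × 0.3048 → 0.652577 m/s
t = d / v = 4751.22 m / 0.652577 m/s = 7280.7 s
7280.7 s ÷ (3600 s/h) = 2.02242 h

2.022 h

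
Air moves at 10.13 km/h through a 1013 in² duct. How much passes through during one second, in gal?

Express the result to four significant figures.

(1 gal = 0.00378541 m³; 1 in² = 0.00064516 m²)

485.8 gal

10.13 km/h × (1/3.6) = 2.81389 m/s
1013 in² × 0.00064516 = 0.653547 m²
V = v × A × t = 2.81389 m/s × 0.653547 m² × 1 s = 1.83901 m³
1.83901 m³ ÷ (0.00378541 m³/gal) = 485.815 gal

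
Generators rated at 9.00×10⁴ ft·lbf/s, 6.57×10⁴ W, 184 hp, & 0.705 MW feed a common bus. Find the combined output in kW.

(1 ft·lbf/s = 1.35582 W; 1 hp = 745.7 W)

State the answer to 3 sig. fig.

1030 kW

9.00×10⁴ ft·lbf/s × 1.35582 → 122024 W
6.57×10⁴ W (already W)
184 hp × 745.7 → 137209 W
0.705 MW × 1000000 → 705000 W
Combined: 122024 + 65700 + 137209 + 705000 = 1.02993×10⁶ W
In kW: 1.02993×10⁶ / 1000 = 1029.93 kW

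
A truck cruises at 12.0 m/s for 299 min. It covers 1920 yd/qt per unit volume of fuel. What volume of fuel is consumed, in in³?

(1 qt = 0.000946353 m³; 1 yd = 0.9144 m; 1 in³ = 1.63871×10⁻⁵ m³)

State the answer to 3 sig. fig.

7080 in³

299 min → 17940 s
d = v × t = 12 × 17940 = 215280 m
1920 yd/qt → 1.85517×10⁶ m/m³
V = d / (distance per unit fuel) = 215280 / 1.85517×10⁶ = 0.116043 m³
In in³: 0.116043 / 1.63871×10⁻⁵ = 7081.36 in³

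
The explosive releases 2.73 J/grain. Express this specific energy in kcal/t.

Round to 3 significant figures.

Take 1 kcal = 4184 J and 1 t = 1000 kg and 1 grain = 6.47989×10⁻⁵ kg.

2.73 J/grain ÷ 6.47989×10⁻⁵ kg/grain = 42130.3 J/kg
42130.3 J/kg ÷ 4184 J/kcal × 1000 kg/t = 10069.4 kcal/t

1.01×10⁴ kcal/t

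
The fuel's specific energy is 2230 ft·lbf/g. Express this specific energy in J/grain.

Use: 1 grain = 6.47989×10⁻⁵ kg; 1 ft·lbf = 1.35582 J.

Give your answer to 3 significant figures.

196 J/grain

2230 ft·lbf/g × 1.35582 J/ft·lbf ÷ 0.001 kg/g = 3.02348×10⁶ J/kg
3.02348×10⁶ J/kg × 6.47989×10⁻⁵ kg/grain = 195.918 J/grain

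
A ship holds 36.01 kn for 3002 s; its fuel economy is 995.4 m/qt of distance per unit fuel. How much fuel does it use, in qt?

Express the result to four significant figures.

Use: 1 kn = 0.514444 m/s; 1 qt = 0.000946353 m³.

36.01 kn → 18.5251 m/s
d = v × t = 18.5251 × 3002 = 55612.4 m
995.4 m/qt → 1.05183×10⁶ m/m³
V = d / (distance per unit fuel) = 55612.4 / 1.05183×10⁶ = 0.052872 m³
In qt: 0.052872 / 0.000946353 = 55.8692 qt

55.87 qt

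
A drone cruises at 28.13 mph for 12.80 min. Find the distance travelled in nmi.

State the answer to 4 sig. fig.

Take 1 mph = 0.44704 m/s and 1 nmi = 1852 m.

28.13 mph × 0.44704 → 12.5752 m/s
12.80 min × 60 → 768 s
d = v × t = 12.5752 m/s × 768 s = 9657.75 m
9657.75 m ÷ (1852 m/nmi) = 5.21477 nmi

5.215 nmi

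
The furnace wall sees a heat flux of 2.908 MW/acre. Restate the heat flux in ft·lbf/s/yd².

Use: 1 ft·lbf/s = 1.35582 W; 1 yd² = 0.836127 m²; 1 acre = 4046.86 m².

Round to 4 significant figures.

443.1 ft·lbf/s/yd²

2.908 MW/acre × 1000000 W/MW ÷ 4046.86 m²/acre = 718.582 W/m²
718.582 W/m² ÷ 1.35582 W/ft·lbf/s × 0.836127 m²/yd² = 443.146 ft·lbf/s/yd²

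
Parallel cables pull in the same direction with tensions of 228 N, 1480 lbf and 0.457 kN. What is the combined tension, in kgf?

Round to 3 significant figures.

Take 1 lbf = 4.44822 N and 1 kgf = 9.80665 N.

228 N (already N)
1480 lbf × 4.44822 → 6583.37 N
0.457 kN × 1000 → 457 N
Combined: 228 + 6583.37 + 457 = 7268.37 N
In kgf: 7268.37 / 9.80665 = 741.167 kgf

741 kgf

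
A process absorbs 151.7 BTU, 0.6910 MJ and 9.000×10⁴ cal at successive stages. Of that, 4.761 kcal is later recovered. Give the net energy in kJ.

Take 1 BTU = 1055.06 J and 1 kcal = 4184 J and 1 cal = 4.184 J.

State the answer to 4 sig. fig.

151.7 BTU × 1055.06 → 160053 J
0.6910 MJ × 1000000 → 691000 J
9.000×10⁴ cal × 4.184 → 376560 J
4.761 kcal × 4184 → 19920 J
Result: 160053 + 691000 + 376560 − 19920 = 1.20769×10⁶ J
In kJ: 1.20769×10⁶ / 1000 = 1207.69 kJ

1208 kJ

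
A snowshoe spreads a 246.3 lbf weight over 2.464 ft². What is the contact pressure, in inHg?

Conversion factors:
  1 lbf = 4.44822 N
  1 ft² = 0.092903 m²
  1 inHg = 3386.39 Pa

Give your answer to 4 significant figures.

1.413 inHg

246.3 lbf × 4.44822 → 1095.6 N
2.464 ft² × 0.092903 → 0.228913 m²
P = F / A = 1095.6 N / 0.228913 m² = 4786.1 Pa
4786.1 Pa ÷ (3386.39 Pa/inHg) = 1.41333 inHg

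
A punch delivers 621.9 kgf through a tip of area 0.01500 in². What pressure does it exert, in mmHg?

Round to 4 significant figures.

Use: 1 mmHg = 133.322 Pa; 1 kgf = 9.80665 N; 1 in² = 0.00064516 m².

621.9 kgf × 9.80665 → 6098.76 N
0.01500 in² × 0.00064516 → 9.6774×10⁻⁶ m²
P = F / A = 6098.76 N / 9.6774×10⁻⁶ m² = 6.30206×10⁸ Pa
6.30206×10⁸ Pa ÷ (133.322 Pa/mmHg) = 4.72695×10⁶ mmHg

4.727×10⁶ mmHg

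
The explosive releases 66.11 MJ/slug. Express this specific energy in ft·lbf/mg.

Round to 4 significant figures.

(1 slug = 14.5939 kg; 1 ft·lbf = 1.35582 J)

66.11 MJ/slug × 1000000 J/MJ ÷ 14.5939 kg/slug = 4.52997×10⁶ J/kg
4.52997×10⁶ J/kg ÷ 1.35582 J/ft·lbf × 10⁻⁶ kg/mg = 3.34113 ft·lbf/mg

3.341 ft·lbf/mg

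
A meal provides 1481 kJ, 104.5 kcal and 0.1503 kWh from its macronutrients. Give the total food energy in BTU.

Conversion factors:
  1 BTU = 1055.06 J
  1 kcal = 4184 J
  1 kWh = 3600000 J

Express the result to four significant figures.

2331 BTU

1481 kJ × 1000 → 1.481×10⁶ J
104.5 kcal × 4184 → 437228 J
0.1503 kWh × 3600000 → 541080 J
Sum: 1.481×10⁶ + 437228 + 541080 = 2.45931×10⁶ J
In BTU: 2.45931×10⁶ / 1055.06 = 2330.97 BTU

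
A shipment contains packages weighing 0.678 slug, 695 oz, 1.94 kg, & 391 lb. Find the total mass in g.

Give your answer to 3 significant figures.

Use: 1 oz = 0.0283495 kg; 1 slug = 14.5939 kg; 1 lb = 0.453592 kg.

2.09×10⁵ g

0.678 slug × 14.5939 = 9.89466 kg
695 oz × 0.0283495 = 19.7029 kg
1.94 kg (already kg)
391 lb × 0.453592 = 177.354 kg
Total: 9.89466 + 19.7029 + 1.94 + 177.354 = 208.892 kg
In g: 208.892 / 0.001 = 208892 g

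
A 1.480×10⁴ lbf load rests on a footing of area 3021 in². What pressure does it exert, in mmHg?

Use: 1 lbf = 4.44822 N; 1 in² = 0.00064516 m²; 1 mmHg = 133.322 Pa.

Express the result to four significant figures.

253.4 mmHg

1.480×10⁴ lbf × 4.44822 = 65833.7 N
3021 in² × 0.00064516 = 1.94903 m²
P = F / A = 65833.7 N / 1.94903 m² = 33777.7 Pa
33777.7 Pa ÷ (133.322 Pa/mmHg) = 253.354 mmHg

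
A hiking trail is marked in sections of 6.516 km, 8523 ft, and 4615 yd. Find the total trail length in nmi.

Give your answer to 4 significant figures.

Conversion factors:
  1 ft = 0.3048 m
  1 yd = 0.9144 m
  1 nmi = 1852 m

7.200 nmi

6.516 km × 1000 → 6516 m
8523 ft × 0.3048 → 2597.81 m
4615 yd × 0.9144 → 4219.96 m
Total: 6516 + 2597.81 + 4219.96 = 13333.8 m
In nmi: 13333.8 / 1852 = 7.19968 nmi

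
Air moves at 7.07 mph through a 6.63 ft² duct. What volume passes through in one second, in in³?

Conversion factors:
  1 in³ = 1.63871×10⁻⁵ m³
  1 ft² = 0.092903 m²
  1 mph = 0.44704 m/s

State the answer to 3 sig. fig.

1.19×10⁵ in³

7.07 mph × 0.44704 → 3.16057 m/s
6.63 ft² × 0.092903 → 0.615947 m²
V = v × A × t = 3.16057 m/s × 0.615947 m² × 1 s = 1.94674 m³
1.94674 m³ ÷ (1.63871×10⁻⁵ m³/in³) = 118797 in³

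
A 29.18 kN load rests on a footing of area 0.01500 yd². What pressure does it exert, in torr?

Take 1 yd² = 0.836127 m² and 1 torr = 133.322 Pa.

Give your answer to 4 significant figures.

1.745×10⁴ torr

29.18 kN × 1000 = 29180 N
0.01500 yd² × 0.836127 = 0.0125419 m²
P = F / A = 29180 N / 0.0125419 m² = 2.3266×10⁶ Pa
2.3266×10⁶ Pa ÷ (133.322 Pa/torr) = 17451 torr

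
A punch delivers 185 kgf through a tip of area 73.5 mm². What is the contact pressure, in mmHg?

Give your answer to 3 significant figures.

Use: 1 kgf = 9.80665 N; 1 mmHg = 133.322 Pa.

185 kgf × 9.80665 → 1814.23 N
73.5 mm² × 10⁻⁶ → 7.35×10⁻⁵ m²
P = F / A = 1814.23 N / 7.35×10⁻⁵ m² = 2.46834×10⁷ Pa
2.46834×10⁷ Pa ÷ (133.322 Pa/mmHg) = 185141 mmHg

1.85×10⁵ mmHg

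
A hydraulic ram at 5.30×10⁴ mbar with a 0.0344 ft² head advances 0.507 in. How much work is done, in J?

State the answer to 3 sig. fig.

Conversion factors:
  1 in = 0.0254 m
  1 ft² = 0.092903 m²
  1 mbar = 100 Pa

5.30×10⁴ mbar → 5.3×10⁶ Pa
0.0344 ft² → 0.00319586 m²
F = P × A = 5.3×10⁶ × 0.00319586 = 16938.1 N
0.507 in → 0.0128778 m
W = F × d = 16938.1 × 0.0128778 = 218.125 J

218 J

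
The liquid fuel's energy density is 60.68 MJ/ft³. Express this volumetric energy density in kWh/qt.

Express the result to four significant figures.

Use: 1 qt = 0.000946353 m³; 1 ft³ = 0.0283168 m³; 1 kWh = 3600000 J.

60.68 MJ/ft³ × 1000000 J/MJ ÷ 0.0283168 m³/ft³ = 2.1429×10⁹ J/m³
2.1429×10⁹ J/m³ ÷ 3600000 J/kWh × 0.000946353 m³/qt = 0.563317 kWh/qt

0.5633 kWh/qt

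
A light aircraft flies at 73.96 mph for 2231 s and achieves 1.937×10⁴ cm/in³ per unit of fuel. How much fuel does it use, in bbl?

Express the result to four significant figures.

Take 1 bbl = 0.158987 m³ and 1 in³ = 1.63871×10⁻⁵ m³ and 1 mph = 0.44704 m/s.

0.03925 bbl

73.96 mph → 33.0631 m/s
d = v × t = 33.0631 × 2231 = 73763.8 m
1.937×10⁴ cm/in³ → 1.18203×10⁷ m/m³
V = d / (distance per unit fuel) = 73763.8 / 1.18203×10⁷ = 0.00624043 m³
In bbl: 0.00624043 / 0.158987 = 0.0392512 bbl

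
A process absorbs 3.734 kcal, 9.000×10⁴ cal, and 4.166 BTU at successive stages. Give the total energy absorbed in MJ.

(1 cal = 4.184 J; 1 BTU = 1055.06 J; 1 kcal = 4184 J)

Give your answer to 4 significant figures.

3.734 kcal × 4184 = 15623.1 J
9.000×10⁴ cal × 4.184 = 376560 J
4.166 BTU × 1055.06 = 4395.38 J
Combined: 15623.1 + 376560 + 4395.38 = 396578 J
In MJ: 396578 / 1000000 = 0.396578 MJ

0.3966 MJ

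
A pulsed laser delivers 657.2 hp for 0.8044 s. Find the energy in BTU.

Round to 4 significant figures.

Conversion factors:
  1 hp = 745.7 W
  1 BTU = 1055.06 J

657.2 hp × 745.7 → 490074 W
E = P × t = 490074 W × 0.8044 s = 394216 J
394216 J ÷ (1055.06 J/BTU) = 373.643 BTU

373.6 BTU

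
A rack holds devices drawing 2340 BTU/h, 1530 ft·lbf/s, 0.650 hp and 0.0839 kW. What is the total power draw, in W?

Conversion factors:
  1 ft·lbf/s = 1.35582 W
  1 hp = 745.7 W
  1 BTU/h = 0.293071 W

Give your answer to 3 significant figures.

2340 BTU/h × 0.293071 = 685.786 W
1530 ft·lbf/s × 1.35582 = 2074.4 W
0.650 hp × 745.7 = 484.705 W
0.0839 kW × 1000 = 83.9 W
Sum: 685.786 + 2074.4 + 484.705 + 83.9 = 3328.79 W

3330 W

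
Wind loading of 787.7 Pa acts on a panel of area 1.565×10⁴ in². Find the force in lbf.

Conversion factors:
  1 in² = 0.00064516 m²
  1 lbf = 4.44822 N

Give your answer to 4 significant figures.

1788 lbf

1.565×10⁴ in² × 0.00064516 → 10.0968 m²
F = P × A = 787.7 Pa × 10.0968 m² = 7953.25 N
7953.25 N ÷ (4.44822 N/lbf) = 1787.96 lbf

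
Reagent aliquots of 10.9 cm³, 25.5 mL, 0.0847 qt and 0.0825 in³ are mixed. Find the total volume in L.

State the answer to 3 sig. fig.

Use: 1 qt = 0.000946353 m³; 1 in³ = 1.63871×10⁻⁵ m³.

10.9 cm³ × 10⁻⁶ = 1.09×10⁻⁵ m³
25.5 mL × 10⁻⁶ = 2.55×10⁻⁵ m³
0.0847 qt × 0.000946353 = 8.01561×10⁻⁵ m³
0.0825 in³ × 1.63871×10⁻⁵ = 1.35194×10⁻⁶ m³
Total: 1.09×10⁻⁵ + 2.55×10⁻⁵ + 8.01561×10⁻⁵ + 1.35194×10⁻⁶ = 1.17908×10⁻⁴ m³
In L: 1.17908×10⁻⁴ / 0.001 = 0.117908 L

0.118 L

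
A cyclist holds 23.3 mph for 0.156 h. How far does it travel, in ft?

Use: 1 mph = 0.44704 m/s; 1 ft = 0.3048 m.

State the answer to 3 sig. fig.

1.92×10⁴ ft

23.3 mph × 0.44704 = 10.416 m/s
0.156 h × 3600 = 561.6 s
d = v × t = 10.416 m/s × 561.6 s = 5849.63 m
5849.63 m ÷ (0.3048 m/ft) = 19191.7 ft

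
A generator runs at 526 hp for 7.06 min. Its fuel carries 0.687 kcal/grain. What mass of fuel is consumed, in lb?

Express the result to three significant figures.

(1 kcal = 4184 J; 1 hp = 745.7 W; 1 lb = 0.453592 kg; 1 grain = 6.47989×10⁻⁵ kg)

8.26 lb

526 hp → 392238 W
7.06 min → 423.6 s
E = P × t = 392238 × 423.6 = 1.66152×10⁸ J
0.687 kcal/grain → 4.43589×10⁷ J/kg
m = E / e_s = 1.66152×10⁸ / 4.43589×10⁷ = 3.74563 kg
In lb: 3.74563 / 0.453592 = 8.25771 lb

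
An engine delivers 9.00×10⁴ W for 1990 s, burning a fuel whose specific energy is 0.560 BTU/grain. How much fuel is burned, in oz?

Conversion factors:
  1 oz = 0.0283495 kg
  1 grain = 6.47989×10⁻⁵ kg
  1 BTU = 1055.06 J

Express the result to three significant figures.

E = P × t = 90000 × 1990 = 1.791×10⁸ J
0.560 BTU/grain → 9.11796×10⁶ J/kg
m = E / e_s = 1.791×10⁸ / 9.11796×10⁶ = 19.6426 kg
In oz: 19.6426 / 0.0283495 = 692.873 oz

693 oz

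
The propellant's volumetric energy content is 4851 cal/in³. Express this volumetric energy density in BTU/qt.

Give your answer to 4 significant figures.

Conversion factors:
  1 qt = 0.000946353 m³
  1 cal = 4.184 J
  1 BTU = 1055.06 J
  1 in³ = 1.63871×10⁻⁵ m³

4851 cal/in³ × 4.184 J/cal ÷ 1.63871×10⁻⁵ m³/in³ = 1.23857×10⁹ J/m³
1.23857×10⁹ J/m³ ÷ 1055.06 J/BTU × 0.000946353 m³/qt = 1110.96 BTU/qt

1111 BTU/qt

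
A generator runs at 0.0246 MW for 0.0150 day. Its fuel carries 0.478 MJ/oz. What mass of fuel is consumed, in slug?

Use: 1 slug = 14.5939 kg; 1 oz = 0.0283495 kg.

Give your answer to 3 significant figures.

0.0246 MW → 24600 W
0.0150 day → 1296 s
E = P × t = 24600 × 1296 = 3.18816×10⁷ J
0.478 MJ/oz → 1.6861×10⁷ J/kg
m = E / e_s = 3.18816×10⁷ / 1.6861×10⁷ = 1.89085 kg
In slug: 1.89085 / 14.5939 = 0.129564 slug

0.130 slug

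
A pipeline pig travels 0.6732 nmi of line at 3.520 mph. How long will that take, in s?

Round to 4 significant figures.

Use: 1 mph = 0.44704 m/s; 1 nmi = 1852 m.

792.3 s

0.6732 nmi × 1852 → 1246.77 m
3.520 mph × 0.44704 → 1.57358 m/s
t = d / v = 1246.77 m / 1.57358 m/s = 792.314 s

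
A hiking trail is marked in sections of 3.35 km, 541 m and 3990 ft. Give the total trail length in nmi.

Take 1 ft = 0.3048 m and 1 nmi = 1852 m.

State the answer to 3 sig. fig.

3.35 km × 1000 = 3350 m
541 m (already m)
3990 ft × 0.3048 = 1216.15 m
Combined: 3350 + 541 + 1216.15 = 5107.15 m
In nmi: 5107.15 / 1852 = 2.75764 nmi

2.76 nmi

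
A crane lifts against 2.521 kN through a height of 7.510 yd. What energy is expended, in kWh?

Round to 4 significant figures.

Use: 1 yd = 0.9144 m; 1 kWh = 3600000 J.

2.521 kN × 1000 → 2521 N
7.510 yd × 0.9144 → 6.86714 m
W = F × d = 2521 N × 6.86714 m = 17312.1 J
17312.1 J ÷ (3600000 J/kWh) = 0.00480892 kWh

0.004809 kWh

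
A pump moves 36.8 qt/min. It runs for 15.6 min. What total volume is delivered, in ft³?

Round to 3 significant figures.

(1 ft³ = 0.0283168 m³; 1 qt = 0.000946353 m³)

19.2 ft³

36.8 qt/min → 5.8043×10⁻⁴ m³/s
15.6 min → 936 s
V = Q × t = 5.8043×10⁻⁴ × 936 = 0.543282 m³
In ft³: 0.543282 / 0.0283168 = 19.1859 ft³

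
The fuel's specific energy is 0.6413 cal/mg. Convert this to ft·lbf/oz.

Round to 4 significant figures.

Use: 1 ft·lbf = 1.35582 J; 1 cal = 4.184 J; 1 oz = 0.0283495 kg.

0.6413 cal/mg × 4.184 J/cal ÷ 10⁻⁶ kg/mg = 2.6832×10⁶ J/kg
2.6832×10⁶ J/kg ÷ 1.35582 J/ft·lbf × 0.0283495 kg/oz = 56104.3 ft·lbf/oz

5.610×10⁴ ft·lbf/oz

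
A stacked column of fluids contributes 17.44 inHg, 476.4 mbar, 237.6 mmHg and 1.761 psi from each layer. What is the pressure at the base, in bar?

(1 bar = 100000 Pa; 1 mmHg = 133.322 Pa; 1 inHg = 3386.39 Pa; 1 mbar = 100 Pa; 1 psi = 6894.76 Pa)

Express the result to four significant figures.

1.505 bar

17.44 inHg × 3386.39 → 59058.6 Pa
476.4 mbar × 100 → 47640 Pa
237.6 mmHg × 133.322 → 31677.3 Pa
1.761 psi × 6894.76 → 12141.7 Pa
Sum: 59058.6 + 47640 + 31677.3 + 12141.7 = 150518 Pa
In bar: 150518 / 100000 = 1.50518 bar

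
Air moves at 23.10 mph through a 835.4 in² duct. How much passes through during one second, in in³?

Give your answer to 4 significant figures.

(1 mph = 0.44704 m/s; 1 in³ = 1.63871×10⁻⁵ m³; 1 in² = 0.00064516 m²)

23.10 mph × 0.44704 → 10.3266 m/s
835.4 in² × 0.00064516 → 0.538967 m²
V = v × A × t = 10.3266 m/s × 0.538967 m² × 1 s = 5.5657 m³
5.5657 m³ ÷ (1.63871×10⁻⁵ m³/in³) = 339639 in³

3.396×10⁵ in³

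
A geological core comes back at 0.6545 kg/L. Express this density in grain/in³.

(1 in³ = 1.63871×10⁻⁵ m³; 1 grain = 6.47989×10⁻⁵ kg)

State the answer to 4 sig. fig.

165.5 grain/in³

0.6545 kg/L ÷ 0.001 m³/L = 654.5 kg/m³
654.5 kg/m³ ÷ 6.47989×10⁻⁵ kg/grain × 1.63871×10⁻⁵ m³/in³ = 165.518 grain/in³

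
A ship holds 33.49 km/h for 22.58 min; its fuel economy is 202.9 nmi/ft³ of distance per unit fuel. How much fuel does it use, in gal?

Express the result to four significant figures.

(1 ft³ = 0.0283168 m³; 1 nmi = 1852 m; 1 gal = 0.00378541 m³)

0.2509 gal

33.49 km/h → 9.30278 m/s
22.58 min → 1354.8 s
d = v × t = 9.30278 × 1354.8 = 12603.4 m
202.9 nmi/ft³ → 1.32702×10⁷ m/m³
V = d / (distance per unit fuel) = 12603.4 / 1.32702×10⁷ = 9.49752×10⁻⁴ m³
In gal: 9.49752×10⁻⁴ / 0.00378541 = 0.250898 gal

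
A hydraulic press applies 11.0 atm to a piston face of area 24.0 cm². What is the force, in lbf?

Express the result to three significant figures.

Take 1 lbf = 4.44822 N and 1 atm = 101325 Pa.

601 lbf

11.0 atm × 101325 → 1.11458×10⁶ Pa
24.0 cm² × 0.0001 → 0.0024 m²
F = P × A = 1.11458×10⁶ Pa × 0.0024 m² = 2674.99 N
2674.99 N ÷ (4.44822 N/lbf) = 601.362 lbf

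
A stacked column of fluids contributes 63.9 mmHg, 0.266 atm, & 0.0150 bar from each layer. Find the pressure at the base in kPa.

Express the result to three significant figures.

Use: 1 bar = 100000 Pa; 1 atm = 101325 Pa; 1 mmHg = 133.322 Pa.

63.9 mmHg × 133.322 = 8519.28 Pa
0.266 atm × 101325 = 26952.4 Pa
0.0150 bar × 100000 = 1500 Pa
Combined: 8519.28 + 26952.4 + 1500 = 36971.7 Pa
In kPa: 36971.7 / 1000 = 36.9717 kPa

37.0 kPa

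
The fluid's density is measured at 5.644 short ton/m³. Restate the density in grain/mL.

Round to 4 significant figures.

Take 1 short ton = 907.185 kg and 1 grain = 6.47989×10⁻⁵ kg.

79.02 grain/mL

5.644 short ton/m³ × 907.185 kg/short ton = 5120.15 kg/m³
5120.15 kg/m³ ÷ 6.47989×10⁻⁵ kg/grain × 10⁻⁶ m³/mL = 79.016 grain/mL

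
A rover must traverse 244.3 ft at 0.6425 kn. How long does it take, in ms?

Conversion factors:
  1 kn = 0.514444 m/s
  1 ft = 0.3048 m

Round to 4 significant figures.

2.253×10⁵ ms

244.3 ft × 0.3048 → 74.4626 m
0.6425 kn × 0.514444 → 0.33053 m/s
t = d / v = 74.4626 m / 0.33053 m/s = 225.282 s
225.282 s ÷ (0.001 s/ms) = 225282 ms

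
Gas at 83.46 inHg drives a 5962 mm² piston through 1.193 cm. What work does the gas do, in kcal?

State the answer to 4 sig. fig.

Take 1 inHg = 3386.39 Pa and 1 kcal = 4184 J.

83.46 inHg → 282628 Pa
5962 mm² → 0.005962 m²
F = P × A = 282628 × 0.005962 = 1685.03 N
1.193 cm → 0.01193 m
W = F × d = 1685.03 × 0.01193 = 20.1024 J
In kcal: 20.1024 / 4184 = 0.00480459 kcal

0.004805 kcal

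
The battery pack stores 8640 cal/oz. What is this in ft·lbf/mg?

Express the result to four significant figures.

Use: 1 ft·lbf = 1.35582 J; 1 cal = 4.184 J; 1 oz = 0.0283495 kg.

8640 cal/oz × 4.184 J/cal ÷ 0.0283495 kg/oz = 1.27515×10⁶ J/kg
1.27515×10⁶ J/kg ÷ 1.35582 J/ft·lbf × 10⁻⁶ kg/mg = 0.940501 ft·lbf/mg

0.9405 ft·lbf/mg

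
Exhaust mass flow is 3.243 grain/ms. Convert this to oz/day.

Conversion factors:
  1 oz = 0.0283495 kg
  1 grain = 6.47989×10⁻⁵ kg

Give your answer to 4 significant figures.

6.404×10⁵ oz/day

3.243 grain/ms × 6.47989×10⁻⁵ kg/grain ÷ 0.001 s/ms = 0.210143 kg/s
0.210143 kg/s ÷ 0.0283495 kg/oz × 86400 s/day = 640447 oz/day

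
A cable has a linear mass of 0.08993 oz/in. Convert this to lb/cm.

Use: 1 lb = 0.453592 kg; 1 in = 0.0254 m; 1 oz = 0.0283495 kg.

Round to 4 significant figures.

0.08993 oz/in × 0.0283495 kg/oz ÷ 0.0254 m/in = 0.100373 kg/m
0.100373 kg/m ÷ 0.453592 kg/lb × 0.01 m/cm = 0.00221285 lb/cm

0.002213 lb/cm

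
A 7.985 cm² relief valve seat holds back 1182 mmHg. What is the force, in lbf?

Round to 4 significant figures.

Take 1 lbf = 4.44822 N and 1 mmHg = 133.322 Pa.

28.29 lbf

1182 mmHg × 133.322 = 157587 Pa
7.985 cm² × 0.0001 = 7.985×10⁻⁴ m²
F = P × A = 157587 Pa × 7.985×10⁻⁴ m² = 125.833 N
125.833 N ÷ (4.44822 N/lbf) = 28.2884 lbf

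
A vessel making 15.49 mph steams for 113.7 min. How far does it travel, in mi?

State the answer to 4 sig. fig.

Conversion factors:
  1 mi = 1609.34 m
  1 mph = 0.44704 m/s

15.49 mph × 0.44704 = 6.92465 m/s
113.7 min × 60 = 6822 s
d = v × t = 6.92465 m/s × 6822 s = 47240 m
47240 m ÷ (1609.34 m/mi) = 29.3536 mi

29.35 mi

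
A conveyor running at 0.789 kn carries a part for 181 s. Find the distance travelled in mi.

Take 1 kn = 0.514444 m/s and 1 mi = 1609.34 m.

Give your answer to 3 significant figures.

0.789 kn × 0.514444 → 0.405896 m/s
d = v × t = 0.405896 m/s × 181 s = 73.4672 m
73.4672 m ÷ (1609.34 m/mi) = 0.0456505 mi

0.0457 mi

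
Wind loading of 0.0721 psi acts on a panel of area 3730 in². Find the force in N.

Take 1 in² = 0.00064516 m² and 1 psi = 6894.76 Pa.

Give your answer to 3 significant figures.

0.0721 psi × 6894.76 = 497.112 Pa
3730 in² × 0.00064516 = 2.40645 m²
F = P × A = 497.112 Pa × 2.40645 m² = 1196.28 N

1200 N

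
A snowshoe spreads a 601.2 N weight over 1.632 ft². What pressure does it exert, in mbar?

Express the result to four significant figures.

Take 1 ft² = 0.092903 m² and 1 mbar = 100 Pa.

1.632 ft² × 0.092903 → 0.151618 m²
P = F / A = 601.2 N / 0.151618 m² = 3965.23 Pa
3965.23 Pa ÷ (100 Pa/mbar) = 39.6523 mbar

39.65 mbar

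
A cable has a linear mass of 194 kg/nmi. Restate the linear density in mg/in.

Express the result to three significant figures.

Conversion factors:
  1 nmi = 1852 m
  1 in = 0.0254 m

2660 mg/in

194 kg/nmi ÷ 1852 m/nmi = 0.104752 kg/m
0.104752 kg/m ÷ 10⁻⁶ kg/mg × 0.0254 m/in = 2660.7 mg/in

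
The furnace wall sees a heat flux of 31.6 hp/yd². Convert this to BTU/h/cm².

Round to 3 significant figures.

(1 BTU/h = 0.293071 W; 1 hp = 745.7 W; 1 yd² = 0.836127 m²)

9.62 BTU/h/cm²

31.6 hp/yd² × 745.7 W/hp ÷ 0.836127 m²/yd² = 28182.5 W/m²
28182.5 W/m² ÷ 0.293071 W/BTU/h × 0.0001 m²/cm² = 9.61627 BTU/h/cm²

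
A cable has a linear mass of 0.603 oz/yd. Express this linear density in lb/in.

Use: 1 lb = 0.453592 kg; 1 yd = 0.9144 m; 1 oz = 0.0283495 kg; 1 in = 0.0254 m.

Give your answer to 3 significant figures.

0.603 oz/yd × 0.0283495 kg/oz ÷ 0.9144 m/yd = 0.018695 kg/m
0.018695 kg/m ÷ 0.453592 kg/lb × 0.0254 m/in = 0.00104687 lb/in

0.00105 lb/in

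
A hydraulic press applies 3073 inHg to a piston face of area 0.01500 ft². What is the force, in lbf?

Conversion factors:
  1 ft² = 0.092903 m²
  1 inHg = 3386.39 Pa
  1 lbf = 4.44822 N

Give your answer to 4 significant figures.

3073 inHg × 3386.39 = 1.04064×10⁷ Pa
0.01500 ft² × 0.092903 = 0.00139354 m²
F = P × A = 1.04064×10⁷ Pa × 0.00139354 m² = 14501.7 N
14501.7 N ÷ (4.44822 N/lbf) = 3260.11 lbf

3260 lbf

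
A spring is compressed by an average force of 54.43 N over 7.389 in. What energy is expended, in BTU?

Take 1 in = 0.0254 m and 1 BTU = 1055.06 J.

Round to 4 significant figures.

7.389 in × 0.0254 = 0.187681 m
W = F × d = 54.43 N × 0.187681 m = 10.2155 J
10.2155 J ÷ (1055.06 J/BTU) = 0.00968239 BTU

0.009682 BTU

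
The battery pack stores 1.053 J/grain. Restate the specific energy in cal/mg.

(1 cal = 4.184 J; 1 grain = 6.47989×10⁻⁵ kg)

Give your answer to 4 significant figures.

1.053 J/grain ÷ 6.47989×10⁻⁵ kg/grain = 16250.3 J/kg
16250.3 J/kg ÷ 4.184 J/cal × 10⁻⁶ kg/mg = 0.00388391 cal/mg

0.003884 cal/mg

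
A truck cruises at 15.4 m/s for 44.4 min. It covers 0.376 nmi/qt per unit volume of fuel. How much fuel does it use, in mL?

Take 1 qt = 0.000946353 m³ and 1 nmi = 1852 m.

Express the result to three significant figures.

5.58×10⁴ mL

44.4 min → 2664 s
d = v × t = 15.4 × 2664 = 41025.6 m
0.376 nmi/qt → 735827 m/m³
V = d / (distance per unit fuel) = 41025.6 / 735827 = 0.0557544 m³
In mL: 0.0557544 / 10⁻⁶ = 55754.4 mL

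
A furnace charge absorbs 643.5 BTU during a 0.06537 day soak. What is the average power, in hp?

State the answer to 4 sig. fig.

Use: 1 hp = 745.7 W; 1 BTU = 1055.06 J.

0.1612 hp

643.5 BTU × 1055.06 → 678931 J
0.06537 day × 86400 → 5647.97 s
P = E / t = 678931 J / 5647.97 s = 120.208 W
120.208 W ÷ (745.7 W/hp) = 0.161202 hp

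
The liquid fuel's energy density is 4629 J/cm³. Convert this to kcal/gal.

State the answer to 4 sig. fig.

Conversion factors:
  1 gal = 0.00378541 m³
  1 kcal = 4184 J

4188 kcal/gal

4629 J/cm³ ÷ 10⁻⁶ m³/cm³ = 4.629×10⁹ J/m³
4.629×10⁹ J/m³ ÷ 4184 J/kcal × 0.00378541 m³/gal = 4188.02 kcal/gal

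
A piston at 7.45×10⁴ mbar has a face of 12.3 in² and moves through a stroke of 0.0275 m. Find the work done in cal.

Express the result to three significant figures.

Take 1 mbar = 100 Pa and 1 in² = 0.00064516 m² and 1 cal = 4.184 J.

7.45×10⁴ mbar → 7.45×10⁶ Pa
12.3 in² → 0.00793547 m²
F = P × A = 7.45×10⁶ × 0.00793547 = 59119.3 N
W = F × d = 59119.3 × 0.0275 = 1625.78 J
In cal: 1625.78 / 4.184 = 388.571 cal

389 cal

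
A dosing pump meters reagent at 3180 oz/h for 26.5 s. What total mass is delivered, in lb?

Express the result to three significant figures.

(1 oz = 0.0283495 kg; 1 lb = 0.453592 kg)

3180 oz/h → 0.0250421 kg/s
m = ṁ × t = 0.0250421 × 26.5 = 0.663616 kg
In lb: 0.663616 / 0.453592 = 1.46302 lb

1.46 lb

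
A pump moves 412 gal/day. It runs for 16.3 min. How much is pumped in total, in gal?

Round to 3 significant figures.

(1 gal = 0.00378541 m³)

4.66 gal

412 gal/day → 1.80508×10⁻⁵ m³/s
16.3 min → 978 s
V = Q × t = 1.80508×10⁻⁵ × 978 = 0.0176537 m³
In gal: 0.0176537 / 0.00378541 = 4.66362 gal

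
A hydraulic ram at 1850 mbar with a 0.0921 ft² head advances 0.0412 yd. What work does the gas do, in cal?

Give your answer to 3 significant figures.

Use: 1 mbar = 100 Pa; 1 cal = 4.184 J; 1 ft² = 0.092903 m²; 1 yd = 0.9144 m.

14.3 cal

1850 mbar → 185000 Pa
0.0921 ft² → 0.00855637 m²
F = P × A = 185000 × 0.00855637 = 1582.93 N
0.0412 yd → 0.0376733 m
W = F × d = 1582.93 × 0.0376733 = 59.6342 J
In cal: 59.6342 / 4.184 = 14.2529 cal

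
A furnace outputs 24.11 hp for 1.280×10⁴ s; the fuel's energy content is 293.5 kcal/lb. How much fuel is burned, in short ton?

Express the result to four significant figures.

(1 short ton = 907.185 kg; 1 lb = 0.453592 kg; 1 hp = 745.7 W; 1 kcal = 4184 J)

24.11 hp → 17978.8 W
E = P × t = 17978.8 × 12800 = 2.30129×10⁸ J
293.5 kcal/lb → 2.70729×10⁶ J/kg
m = E / e_s = 2.30129×10⁸ / 2.70729×10⁶ = 85.0035 kg
In short ton: 85.0035 / 907.185 = 0.0937003 short ton

0.09370 short ton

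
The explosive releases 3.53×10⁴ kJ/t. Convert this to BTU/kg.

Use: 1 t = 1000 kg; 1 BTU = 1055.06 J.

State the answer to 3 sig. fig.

33.5 BTU/kg

3.53×10⁴ kJ/t × 1000 J/kJ ÷ 1000 kg/t = 35300 J/kg
35300 J/kg ÷ 1055.06 J/BTU = 33.4578 BTU/kg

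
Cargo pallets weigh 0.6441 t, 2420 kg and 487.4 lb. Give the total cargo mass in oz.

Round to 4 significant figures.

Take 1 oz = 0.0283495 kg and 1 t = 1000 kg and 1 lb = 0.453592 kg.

0.6441 t × 1000 = 644.1 kg
2420 kg (already kg)
487.4 lb × 0.453592 = 221.081 kg
Sum: 644.1 + 2420 + 221.081 = 3285.18 kg
In oz: 3285.18 / 0.0283495 = 115881 oz

1.159×10⁵ oz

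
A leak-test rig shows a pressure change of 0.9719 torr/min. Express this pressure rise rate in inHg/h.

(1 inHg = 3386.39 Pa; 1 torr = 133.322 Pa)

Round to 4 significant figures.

2.296 inHg/h

0.9719 torr/min × 133.322 Pa/torr ÷ 60 s/min = 2.15959 Pa/s
2.15959 Pa/s ÷ 3386.39 Pa/inHg × 3600 s/h = 2.29581 inHg/h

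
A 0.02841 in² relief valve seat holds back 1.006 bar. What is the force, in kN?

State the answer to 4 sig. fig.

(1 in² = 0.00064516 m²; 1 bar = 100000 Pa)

0.001844 kN

1.006 bar × 100000 = 100600 Pa
0.02841 in² × 0.00064516 = 1.8329×10⁻⁵ m²
F = P × A = 100600 Pa × 1.8329×10⁻⁵ m² = 1.8439 N
1.8439 N ÷ (1000 N/kN) = 0.0018439 kN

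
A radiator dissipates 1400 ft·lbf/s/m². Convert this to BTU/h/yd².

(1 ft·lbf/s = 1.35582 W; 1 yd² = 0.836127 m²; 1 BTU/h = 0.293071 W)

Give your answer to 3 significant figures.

1400 ft·lbf/s/m² × 1.35582 W/ft·lbf/s = 1898.15 W/m²
1898.15 W/m² ÷ 0.293071 W/BTU/h × 0.836127 m²/yd² = 5415.39 BTU/h/yd²

5420 BTU/h/yd²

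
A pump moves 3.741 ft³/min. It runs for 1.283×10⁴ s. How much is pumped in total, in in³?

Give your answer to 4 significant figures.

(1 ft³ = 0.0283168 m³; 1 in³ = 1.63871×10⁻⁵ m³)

3.741 ft³/min → 0.00176555 m³/s
V = Q × t = 0.00176555 × 12830 = 22.652 m³
In in³: 22.652 / 1.63871×10⁻⁵ = 1.38231×10⁶ in³

1.382×10⁶ in³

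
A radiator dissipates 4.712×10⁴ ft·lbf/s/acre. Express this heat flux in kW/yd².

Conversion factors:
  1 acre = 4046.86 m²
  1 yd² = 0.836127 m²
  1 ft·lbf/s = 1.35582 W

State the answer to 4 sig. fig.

0.01320 kW/yd²

4.712×10⁴ ft·lbf/s/acre × 1.35582 W/ft·lbf/s ÷ 4046.86 m²/acre = 15.7866 W/m²
15.7866 W/m² ÷ 1000 W/kW × 0.836127 m²/yd² = 0.0131996 kW/yd²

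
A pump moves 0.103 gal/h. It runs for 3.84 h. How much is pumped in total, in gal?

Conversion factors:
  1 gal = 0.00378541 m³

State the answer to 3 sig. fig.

0.103 gal/h → 1.08305×10⁻⁷ m³/s
3.84 h → 13824 s
V = Q × t = 1.08305×10⁻⁷ × 13824 = 0.00149721 m³
In gal: 0.00149721 / 0.00378541 = 0.395521 gal

0.396 gal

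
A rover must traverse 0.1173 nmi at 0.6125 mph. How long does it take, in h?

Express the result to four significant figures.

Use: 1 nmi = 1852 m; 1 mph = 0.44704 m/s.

0.2204 h

0.1173 nmi × 1852 = 217.24 m
0.6125 mph × 0.44704 = 0.273812 m/s
t = d / v = 217.24 m / 0.273812 m/s = 793.391 s
793.391 s ÷ (3600 s/h) = 0.220386 h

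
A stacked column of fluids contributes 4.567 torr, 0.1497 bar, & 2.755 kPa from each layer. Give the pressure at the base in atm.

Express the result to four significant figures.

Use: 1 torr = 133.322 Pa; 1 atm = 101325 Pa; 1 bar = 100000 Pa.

4.567 torr × 133.322 = 608.882 Pa
0.1497 bar × 100000 = 14970 Pa
2.755 kPa × 1000 = 2755 Pa
Sum: 608.882 + 14970 + 2755 = 18333.9 Pa
In atm: 18333.9 / 101325 = 0.180942 atm

0.1809 atm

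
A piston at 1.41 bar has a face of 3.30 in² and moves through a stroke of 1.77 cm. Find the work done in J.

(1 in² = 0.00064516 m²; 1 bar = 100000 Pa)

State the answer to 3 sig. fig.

1.41 bar → 141000 Pa
3.30 in² → 0.00212903 m²
F = P × A = 141000 × 0.00212903 = 300.193 N
1.77 cm → 0.0177 m
W = F × d = 300.193 × 0.0177 = 5.31342 J

5.31 J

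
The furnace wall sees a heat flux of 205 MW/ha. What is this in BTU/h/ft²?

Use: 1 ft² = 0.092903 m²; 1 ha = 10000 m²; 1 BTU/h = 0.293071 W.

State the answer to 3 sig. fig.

205 MW/ha × 1000000 W/MW ÷ 10000 m²/ha = 20500 W/m²
20500 W/m² ÷ 0.293071 W/BTU/h × 0.092903 m²/ft² = 6498.46 BTU/h/ft²

6500 BTU/h/ft²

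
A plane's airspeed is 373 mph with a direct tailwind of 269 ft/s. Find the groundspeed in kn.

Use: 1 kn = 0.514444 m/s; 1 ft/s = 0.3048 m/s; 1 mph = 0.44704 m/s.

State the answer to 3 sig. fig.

373 mph × 0.44704 → 166.746 m/s
269 ft/s × 0.3048 → 81.9912 m/s
Total: 166.746 + 81.9912 = 248.737 m/s
In kn: 248.737 / 0.514444 = 483.506 kn

484 kn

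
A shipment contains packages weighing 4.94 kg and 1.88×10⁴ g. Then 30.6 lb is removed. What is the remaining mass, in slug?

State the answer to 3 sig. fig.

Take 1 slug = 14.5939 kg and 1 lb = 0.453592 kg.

0.676 slug

4.94 kg (already kg)
1.88×10⁴ g × 0.001 = 18.8 kg
30.6 lb × 0.453592 = 13.8799 kg
Net: 4.94 + 18.8 − 13.8799 = 9.8601 kg
In slug: 9.8601 / 14.5939 = 0.675632 slug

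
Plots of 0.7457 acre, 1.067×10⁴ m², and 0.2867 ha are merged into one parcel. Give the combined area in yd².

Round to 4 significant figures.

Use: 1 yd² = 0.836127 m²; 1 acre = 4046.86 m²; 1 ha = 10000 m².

0.7457 acre × 4046.86 → 3017.74 m²
1.067×10⁴ m² (already m²)
0.2867 ha × 10000 → 2867 m²
Combined: 3017.74 + 10670 + 2867 = 16554.7 m²
In yd²: 16554.7 / 0.836127 = 19799.3 yd²

1.980×10⁴ yd²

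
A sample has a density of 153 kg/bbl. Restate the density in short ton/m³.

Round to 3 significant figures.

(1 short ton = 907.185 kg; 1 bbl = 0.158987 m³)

153 kg/bbl ÷ 0.158987 m³/bbl = 962.343 kg/m³
962.343 kg/m³ ÷ 907.185 kg/short ton = 1.0608 short ton/m³

1.06 short ton/m³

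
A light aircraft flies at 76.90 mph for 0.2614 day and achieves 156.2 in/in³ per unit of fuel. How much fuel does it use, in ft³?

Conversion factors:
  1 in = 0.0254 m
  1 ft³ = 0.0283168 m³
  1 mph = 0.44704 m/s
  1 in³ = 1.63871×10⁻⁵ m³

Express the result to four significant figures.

76.90 mph → 34.3774 m/s
0.2614 day → 22585 s
d = v × t = 34.3774 × 22585 = 776414 m
156.2 in/in³ → 242110 m/m³
V = d / (distance per unit fuel) = 776414 / 242110 = 3.20686 m³
In ft³: 3.20686 / 0.0283168 = 113.249 ft³

113.2 ft³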